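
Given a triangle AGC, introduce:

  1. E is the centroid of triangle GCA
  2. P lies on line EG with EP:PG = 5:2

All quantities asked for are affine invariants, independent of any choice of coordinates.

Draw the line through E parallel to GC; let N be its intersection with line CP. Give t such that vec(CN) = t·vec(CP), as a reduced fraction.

Choose coordinates A = (0, 0), G = (1, 0), C = (0, 1).
1. E is the centroid of triangle GCA ⇒ E = (1/3, 1/3)
2. P lies on line EG with EP:PG = 5:2 ⇒ P = (17/21, 2/21)
through E parallel to GC: direction (-1, 1); meets CP at N = (17/6, -13/6)
N = C + t·(P−C) with t = 7/2

t = 7/2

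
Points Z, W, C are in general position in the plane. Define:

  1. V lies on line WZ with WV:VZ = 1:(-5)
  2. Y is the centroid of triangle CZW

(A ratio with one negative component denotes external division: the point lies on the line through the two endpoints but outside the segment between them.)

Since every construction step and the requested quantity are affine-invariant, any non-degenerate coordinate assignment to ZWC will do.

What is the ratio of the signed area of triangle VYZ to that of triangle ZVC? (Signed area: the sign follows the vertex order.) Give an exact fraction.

Choose coordinates Z = (0, 0), W = (1, 0), C = (0, 1).
1. V lies on line WZ with WV:VZ = 1:(-5) ⇒ V = (5/4, 0)
2. Y is the centroid of triangle CZW ⇒ Y = (1/3, 1/3)
2·[VYZ] = 5/12, 2·[ZVC] = 5/4
[VYZ]:[ZVC] = 5/12:5/4 = 1/3

[VYZ]:[ZVC] = 1/3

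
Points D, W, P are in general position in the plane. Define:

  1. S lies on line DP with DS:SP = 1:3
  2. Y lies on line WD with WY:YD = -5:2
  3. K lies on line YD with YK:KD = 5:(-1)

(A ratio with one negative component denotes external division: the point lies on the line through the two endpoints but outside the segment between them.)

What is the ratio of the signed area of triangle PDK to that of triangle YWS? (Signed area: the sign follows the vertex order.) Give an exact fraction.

Set D = (0, 0), W = (1, 0), P = (0, 1); any affine frame gives the same invariant.
1. S lies on line DP with DS:SP = 1:3 ⇒ S = (0, 1/4)
2. Y lies on line WD with WY:YD = -5:2 ⇒ Y = (-2/3, 0)
3. K lies on line YD with YK:KD = 5:(-1) ⇒ K = (1/6, 0)
2·[PDK] = 1/6, 2·[YWS] = 5/12
[PDK]:[YWS] = 1/6:5/12 = 2/5

[PDK]:[YWS] = 2/5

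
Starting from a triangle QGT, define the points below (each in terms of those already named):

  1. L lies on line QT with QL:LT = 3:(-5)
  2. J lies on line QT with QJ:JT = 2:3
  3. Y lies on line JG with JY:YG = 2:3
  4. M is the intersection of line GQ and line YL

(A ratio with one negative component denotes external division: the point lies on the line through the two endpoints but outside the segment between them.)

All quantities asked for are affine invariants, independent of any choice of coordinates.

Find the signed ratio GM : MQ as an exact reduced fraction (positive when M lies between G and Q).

Choose coordinates Q = (0, 0), G = (1, 0), T = (0, 1).
1. L lies on line QT with QL:LT = 3:(-5) ⇒ L = (0, -3/2)
2. J lies on line QT with QJ:JT = 2:3 ⇒ J = (0, 2/5)
3. Y lies on line JG with JY:YG = 2:3 ⇒ Y = (2/5, 6/25)
4. M is the intersection of line GQ and line YL ⇒ M = (10/29, 0)
M = G + t·(Q−G) with t = 19/29, so GM:MQ = t:(1−t) = 19/29:10/29

GM:MQ = 19/10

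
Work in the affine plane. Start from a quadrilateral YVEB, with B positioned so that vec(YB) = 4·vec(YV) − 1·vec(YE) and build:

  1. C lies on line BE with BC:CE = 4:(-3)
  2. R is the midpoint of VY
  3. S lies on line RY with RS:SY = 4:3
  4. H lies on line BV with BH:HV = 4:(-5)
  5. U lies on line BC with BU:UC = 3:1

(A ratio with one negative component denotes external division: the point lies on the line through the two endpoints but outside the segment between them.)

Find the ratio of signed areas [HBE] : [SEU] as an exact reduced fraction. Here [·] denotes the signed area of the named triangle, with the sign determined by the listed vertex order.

Set Y = (0, 0), V = (1, 0), E = (0, 1), B = (4, -1); any affine frame gives the same invariant.
1. C lies on line BE with BC:CE = 4:(-3) ⇒ C = (-12, 7)
2. R is the midpoint of VY ⇒ R = (1/2, 0)
3. S lies on line RY with RS:SY = 4:3 ⇒ S = (3/14, 0)
4. H lies on line BV with BH:HV = 4:(-5) ⇒ H = (16, -5)
5. U lies on line BC with BU:UC = 3:1 ⇒ U = (-8, 5)
2·[HBE] = -8, 2·[SEU] = 50/7
[HBE]:[SEU] = -8:50/7 = -28/25

[HBE]:[SEU] = -28/25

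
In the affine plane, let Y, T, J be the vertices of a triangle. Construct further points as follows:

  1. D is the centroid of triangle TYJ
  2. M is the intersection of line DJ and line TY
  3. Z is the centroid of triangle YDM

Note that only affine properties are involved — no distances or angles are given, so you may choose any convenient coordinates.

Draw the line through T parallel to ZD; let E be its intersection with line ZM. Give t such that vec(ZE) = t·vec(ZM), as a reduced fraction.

t = 3

Choose coordinates Y = (0, 0), T = (1, 0), J = (0, 1).
1. D is the centroid of triangle TYJ ⇒ D = (1/3, 1/3)
2. M is the intersection of line DJ and line TY ⇒ M = (1/2, 0)
3. Z is the centroid of triangle YDM ⇒ Z = (5/18, 1/9)
through T parallel to ZD: direction (1/18, 2/9); meets ZM at E = (17/18, -2/9)
E = Z + t·(M−Z) with t = 3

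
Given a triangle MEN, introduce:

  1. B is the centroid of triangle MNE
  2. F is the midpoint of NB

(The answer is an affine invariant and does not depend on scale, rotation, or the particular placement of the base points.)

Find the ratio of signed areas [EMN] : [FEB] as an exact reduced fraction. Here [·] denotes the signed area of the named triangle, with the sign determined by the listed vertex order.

[EMN]:[FEB] = 6

Choose coordinates M = (0, 0), E = (1, 0), N = (0, 1).
1. B is the centroid of triangle MNE ⇒ B = (1/3, 1/3)
2. F is the midpoint of NB ⇒ F = (1/6, 2/3)
2·[EMN] = -1, 2·[FEB] = -1/6
[EMN]:[FEB] = -1:-1/6 = 6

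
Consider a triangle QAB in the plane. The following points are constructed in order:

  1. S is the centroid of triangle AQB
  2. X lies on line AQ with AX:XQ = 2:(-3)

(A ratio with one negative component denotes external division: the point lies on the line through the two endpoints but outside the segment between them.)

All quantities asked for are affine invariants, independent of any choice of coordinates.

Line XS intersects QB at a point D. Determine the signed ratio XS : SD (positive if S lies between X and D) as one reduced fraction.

XS:SD = 8

Assign Q = (0, 0), A = (1, 0), B = (0, 1) — the answer is frame-independent, so this choice is without loss of generality.
1. S is the centroid of triangle AQB ⇒ S = (1/3, 1/3)
2. X lies on line AQ with AX:XQ = 2:(-3) ⇒ X = (3, 0)
line XS meets QB at D = (0, 3/8)
S = X + t·(D−X) with t = 8/9, so XS:SD = 8/9:1/9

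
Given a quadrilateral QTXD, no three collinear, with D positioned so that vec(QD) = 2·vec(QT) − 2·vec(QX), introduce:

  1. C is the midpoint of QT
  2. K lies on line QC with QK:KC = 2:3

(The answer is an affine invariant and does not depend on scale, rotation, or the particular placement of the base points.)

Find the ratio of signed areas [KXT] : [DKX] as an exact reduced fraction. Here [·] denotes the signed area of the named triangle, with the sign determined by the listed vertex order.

Assign Q = (0, 0), T = (1, 0), X = (0, 1), D = (2, -2) — the answer is frame-independent, so this choice is without loss of generality.
1. C is the midpoint of QT ⇒ C = (1/2, 0)
2. K lies on line QC with QK:KC = 2:3 ⇒ K = (1/5, 0)
2·[KXT] = -4/5, 2·[DKX] = -7/5
[KXT]:[DKX] = -4/5:-7/5 = 4/7

[KXT]:[DKX] = 4/7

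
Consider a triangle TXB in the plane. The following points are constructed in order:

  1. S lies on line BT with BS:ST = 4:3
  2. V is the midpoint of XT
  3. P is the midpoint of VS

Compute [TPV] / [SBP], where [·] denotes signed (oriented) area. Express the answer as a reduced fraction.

[TPV]:[SBP] = 3/4

Work in coordinates with T = (0, 0), X = (1, 0), B = (0, 1).
1. S lies on line BT with BS:ST = 4:3 ⇒ S = (0, 3/7)
2. V is the midpoint of XT ⇒ V = (1/2, 0)
3. P is the midpoint of VS ⇒ P = (1/4, 3/14)
2·[TPV] = -3/28, 2·[SBP] = -1/7
[TPV]:[SBP] = -3/28:-1/7 = 3/4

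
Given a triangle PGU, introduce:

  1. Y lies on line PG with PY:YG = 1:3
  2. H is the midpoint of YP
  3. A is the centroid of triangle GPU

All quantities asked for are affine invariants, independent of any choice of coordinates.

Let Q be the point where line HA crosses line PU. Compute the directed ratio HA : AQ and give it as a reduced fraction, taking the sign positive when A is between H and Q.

Choose coordinates P = (0, 0), G = (1, 0), U = (0, 1).
1. Y lies on line PG with PY:YG = 1:3 ⇒ Y = (1/4, 0)
2. H is the midpoint of YP ⇒ H = (1/8, 0)
3. A is the centroid of triangle GPU ⇒ A = (1/3, 1/3)
line HA meets PU at Q = (0, -1/5)
A = H + t·(Q−H) with t = -5/3, so HA:AQ = -5/3:8/3

HA:AQ = -5/8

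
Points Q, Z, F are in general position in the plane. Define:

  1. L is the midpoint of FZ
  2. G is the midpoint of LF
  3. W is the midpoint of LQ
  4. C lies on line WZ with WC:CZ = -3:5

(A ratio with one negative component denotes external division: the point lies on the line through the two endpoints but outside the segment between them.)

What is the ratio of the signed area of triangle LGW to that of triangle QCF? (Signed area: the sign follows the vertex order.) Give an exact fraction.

[LGW]:[QCF] = -1/7

Work in coordinates with Q = (0, 0), Z = (1, 0), F = (0, 1).
1. L is the midpoint of FZ ⇒ L = (1/2, 1/2)
2. G is the midpoint of LF ⇒ G = (1/4, 3/4)
3. W is the midpoint of LQ ⇒ W = (1/4, 1/4)
4. C lies on line WZ with WC:CZ = -3:5 ⇒ C = (-7/8, 5/8)
2·[LGW] = 1/8, 2·[QCF] = -7/8
[LGW]:[QCF] = 1/8:-7/8 = -1/7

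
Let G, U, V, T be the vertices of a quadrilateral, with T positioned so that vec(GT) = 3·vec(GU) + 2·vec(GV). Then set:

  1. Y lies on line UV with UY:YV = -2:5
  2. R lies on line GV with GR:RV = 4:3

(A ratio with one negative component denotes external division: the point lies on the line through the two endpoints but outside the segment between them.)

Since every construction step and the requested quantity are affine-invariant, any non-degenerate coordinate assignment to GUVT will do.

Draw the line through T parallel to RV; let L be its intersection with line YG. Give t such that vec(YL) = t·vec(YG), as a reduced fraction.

Assign G = (0, 0), U = (1, 0), V = (0, 1), T = (3, 2) — the answer is frame-independent, so this choice is without loss of generality.
1. Y lies on line UV with UY:YV = -2:5 ⇒ Y = (5/3, -2/3)
2. R lies on line GV with GR:RV = 4:3 ⇒ R = (0, 4/7)
through T parallel to RV: direction (0, 3/7); meets YG at L = (3, -6/5)
L = Y + t·(G−Y) with t = -4/5

t = -4/5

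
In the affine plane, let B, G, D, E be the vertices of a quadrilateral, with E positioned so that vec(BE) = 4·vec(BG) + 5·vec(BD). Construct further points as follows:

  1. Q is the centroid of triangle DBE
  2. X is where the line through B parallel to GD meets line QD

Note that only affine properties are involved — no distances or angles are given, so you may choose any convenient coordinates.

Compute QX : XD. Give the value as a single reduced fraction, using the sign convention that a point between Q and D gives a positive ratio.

Choose coordinates B = (0, 0), G = (1, 0), D = (0, 1), E = (4, 5).
1. Q is the centroid of triangle DBE ⇒ Q = (4/3, 2)
2. X is where the line through B parallel to GD meets line QD ⇒ X = (-4/7, 4/7)
X = Q + t·(D−Q) with t = 10/7, so QX:XD = t:(1−t) = 10/7:-3/7

QX:XD = -10/3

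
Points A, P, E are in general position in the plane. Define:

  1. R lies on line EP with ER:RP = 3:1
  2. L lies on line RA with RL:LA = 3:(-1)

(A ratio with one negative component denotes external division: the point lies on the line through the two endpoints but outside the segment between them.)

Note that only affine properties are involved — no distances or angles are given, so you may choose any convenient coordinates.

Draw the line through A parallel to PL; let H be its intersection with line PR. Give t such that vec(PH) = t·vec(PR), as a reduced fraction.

Work in coordinates with A = (0, 0), P = (1, 0), E = (0, 1).
1. R lies on line EP with ER:RP = 3:1 ⇒ R = (3/4, 1/4)
2. L lies on line RA with RL:LA = 3:(-1) ⇒ L = (-3/8, -1/8)
through A parallel to PL: direction (-11/8, -1/8); meets PR at H = (11/12, 1/12)
H = P + t·(R−P) with t = 1/3

t = 1/3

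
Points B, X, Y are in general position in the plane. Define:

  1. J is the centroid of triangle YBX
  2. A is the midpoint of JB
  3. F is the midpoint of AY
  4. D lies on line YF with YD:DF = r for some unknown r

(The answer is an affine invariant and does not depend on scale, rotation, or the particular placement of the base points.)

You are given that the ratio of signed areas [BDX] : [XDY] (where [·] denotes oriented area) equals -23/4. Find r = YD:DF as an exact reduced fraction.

r = -2/5

Work in coordinates with B = (0, 0), X = (1, 0), Y = (0, 1).
1. J is the centroid of triangle YBX ⇒ J = (1/3, 1/3)
2. A is the midpoint of JB ⇒ A = (1/6, 1/6)
3. F is the midpoint of AY ⇒ F = (1/12, 7/12)
4. With YD:DF = r, write λ = r/(r+1) so D = Y + λ·(F−Y); D is affine-linear in λ
Every point depending on D is an affine combination of D and λ-independent points, so each such coordinate is linear in λ; the λ² term in each signed area is a multiple of (F−Y)×(F−Y) = 0, so 2·[BDX] and 2·[XDY] are each linear in λ. Evaluating at λ=0 and λ=1:
  2·[BDX] = 5/12·λ − 1,   2·[XDY] = -1/3·λ
So [BDX]:[XDY] = (5/12·λ − 1) / (-1/3·λ). Setting this equal to -23/4:
  5/12·λ − 1 = -23/4·(-1/3·λ)  ⇒  λ = -2/3
Then r = λ/(1−λ) = (-2/3)/(5/3) = -2/5. Check: with r = -2/5, D = (-1/18, 23/18) and [BDX]:[XDY] = -23/4 as required.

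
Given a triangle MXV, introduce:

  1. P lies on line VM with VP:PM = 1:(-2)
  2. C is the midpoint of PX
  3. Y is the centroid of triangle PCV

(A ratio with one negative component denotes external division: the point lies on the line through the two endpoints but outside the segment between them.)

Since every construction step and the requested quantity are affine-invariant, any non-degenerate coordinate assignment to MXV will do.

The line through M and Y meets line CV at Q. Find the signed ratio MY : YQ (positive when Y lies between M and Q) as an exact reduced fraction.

Assign M = (0, 0), X = (1, 0), V = (0, 1) — the answer is frame-independent, so this choice is without loss of generality.
1. P lies on line VM with VP:PM = 1:(-2) ⇒ P = (0, 2)
2. C is the midpoint of PX ⇒ C = (1/2, 1)
3. Y is the centroid of triangle PCV ⇒ Y = (1/6, 4/3)
line MY meets CV at Q = (1/8, 1)
Y = M + t·(Q−M) with t = 4/3, so MY:YQ = 4/3:-1/3

MY:YQ = -4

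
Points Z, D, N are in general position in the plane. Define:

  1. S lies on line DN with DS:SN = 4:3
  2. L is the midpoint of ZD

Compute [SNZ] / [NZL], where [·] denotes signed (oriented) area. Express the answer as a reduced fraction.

[SNZ]:[NZL] = 6/7

Assign Z = (0, 0), D = (1, 0), N = (0, 1) — the answer is frame-independent, so this choice is without loss of generality.
1. S lies on line DN with DS:SN = 4:3 ⇒ S = (3/7, 4/7)
2. L is the midpoint of ZD ⇒ L = (1/2, 0)
2·[SNZ] = 3/7, 2·[NZL] = 1/2
[SNZ]:[NZL] = 3/7:1/2 = 6/7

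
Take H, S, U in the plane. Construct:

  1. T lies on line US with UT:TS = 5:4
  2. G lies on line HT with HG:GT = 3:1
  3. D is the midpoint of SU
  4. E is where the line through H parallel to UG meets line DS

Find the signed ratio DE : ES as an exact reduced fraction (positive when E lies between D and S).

Work in coordinates with H = (0, 0), S = (1, 0), U = (0, 1).
1. T lies on line US with UT:TS = 5:4 ⇒ T = (5/9, 4/9)
2. G lies on line HT with HG:GT = 3:1 ⇒ G = (5/12, 1/3)
3. D is the midpoint of SU ⇒ D = (1/2, 1/2)
4. E is where the line through H parallel to UG meets line DS ⇒ E = (-5/3, 8/3)
E = D + t·(S−D) with t = -13/3, so DE:ES = t:(1−t) = -13/3:16/3

DE:ES = -13/16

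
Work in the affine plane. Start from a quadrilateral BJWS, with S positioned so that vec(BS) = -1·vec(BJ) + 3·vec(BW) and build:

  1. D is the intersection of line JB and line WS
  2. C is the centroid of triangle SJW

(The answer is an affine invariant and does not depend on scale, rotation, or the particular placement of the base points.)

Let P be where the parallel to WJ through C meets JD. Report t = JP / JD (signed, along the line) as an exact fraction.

t = -2/3

Assign B = (0, 0), J = (1, 0), W = (0, 1), S = (-1, 3) — the answer is frame-independent, so this choice is without loss of generality.
1. D is the intersection of line JB and line WS ⇒ D = (1/2, 0)
2. C is the centroid of triangle SJW ⇒ C = (0, 4/3)
through C parallel to WJ: direction (1, -1); meets JD at P = (4/3, 0)
P = J + t·(D−J) with t = -2/3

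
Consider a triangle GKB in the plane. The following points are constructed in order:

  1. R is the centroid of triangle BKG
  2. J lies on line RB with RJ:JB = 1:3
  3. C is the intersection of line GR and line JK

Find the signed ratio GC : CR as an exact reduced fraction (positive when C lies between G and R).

GC:CR = -6

Assign G = (0, 0), K = (1, 0), B = (0, 1) — the answer is frame-independent, so this choice is without loss of generality.
1. R is the centroid of triangle BKG ⇒ R = (1/3, 1/3)
2. J lies on line RB with RJ:JB = 1:3 ⇒ J = (1/4, 1/2)
3. C is the intersection of line GR and line JK ⇒ C = (2/5, 2/5)
C = G + t·(R−G) with t = 6/5, so GC:CR = t:(1−t) = 6/5:-1/5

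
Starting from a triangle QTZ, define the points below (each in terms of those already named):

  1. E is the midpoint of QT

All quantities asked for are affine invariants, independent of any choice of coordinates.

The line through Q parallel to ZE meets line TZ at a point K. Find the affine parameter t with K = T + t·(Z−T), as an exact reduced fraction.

t = 2

Assign Q = (0, 0), T = (1, 0), Z = (0, 1) — the answer is frame-independent, so this choice is without loss of generality.
1. E is the midpoint of QT ⇒ E = (1/2, 0)
through Q parallel to ZE: direction (1/2, -1); meets TZ at K = (-1, 2)
K = T + t·(Z−T) with t = 2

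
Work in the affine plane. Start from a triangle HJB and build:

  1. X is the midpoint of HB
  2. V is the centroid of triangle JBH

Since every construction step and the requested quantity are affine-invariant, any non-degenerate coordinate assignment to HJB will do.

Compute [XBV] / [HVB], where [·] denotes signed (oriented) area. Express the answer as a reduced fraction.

Choose coordinates H = (0, 0), J = (1, 0), B = (0, 1).
1. X is the midpoint of HB ⇒ X = (0, 1/2)
2. V is the centroid of triangle JBH ⇒ V = (1/3, 1/3)
2·[XBV] = -1/6, 2·[HVB] = 1/3
[XBV]:[HVB] = -1/6:1/3 = -1/2

[XBV]:[HVB] = -1/2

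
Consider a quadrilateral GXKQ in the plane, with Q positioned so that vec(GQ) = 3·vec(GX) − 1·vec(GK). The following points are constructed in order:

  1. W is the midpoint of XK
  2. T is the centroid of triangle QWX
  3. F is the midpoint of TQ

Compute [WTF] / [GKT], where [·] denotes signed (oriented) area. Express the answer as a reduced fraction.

Assign G = (0, 0), X = (1, 0), K = (0, 1), Q = (3, -1) — the answer is frame-independent, so this choice is without loss of generality.
1. W is the midpoint of XK ⇒ W = (1/2, 1/2)
2. T is the centroid of triangle QWX ⇒ T = (3/2, -1/6)
3. F is the midpoint of TQ ⇒ F = (9/4, -7/12)
2·[WTF] = 1/12, 2·[GKT] = -3/2
[WTF]:[GKT] = 1/12:-3/2 = -1/18

[WTF]:[GKT] = -1/18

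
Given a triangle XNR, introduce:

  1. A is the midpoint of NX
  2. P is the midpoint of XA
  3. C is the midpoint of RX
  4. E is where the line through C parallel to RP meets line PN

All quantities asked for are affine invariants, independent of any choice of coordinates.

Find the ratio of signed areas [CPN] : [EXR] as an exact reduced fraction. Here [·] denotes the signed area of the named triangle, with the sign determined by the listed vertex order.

[CPN]:[EXR] = -3

Assign X = (0, 0), N = (1, 0), R = (0, 1) — the answer is frame-independent, so this choice is without loss of generality.
1. A is the midpoint of NX ⇒ A = (1/2, 0)
2. P is the midpoint of XA ⇒ P = (1/4, 0)
3. C is the midpoint of RX ⇒ C = (0, 1/2)
4. E is where the line through C parallel to RP meets line PN ⇒ E = (1/8, 0)
2·[CPN] = 3/8, 2·[EXR] = -1/8
[CPN]:[EXR] = 3/8:-1/8 = -3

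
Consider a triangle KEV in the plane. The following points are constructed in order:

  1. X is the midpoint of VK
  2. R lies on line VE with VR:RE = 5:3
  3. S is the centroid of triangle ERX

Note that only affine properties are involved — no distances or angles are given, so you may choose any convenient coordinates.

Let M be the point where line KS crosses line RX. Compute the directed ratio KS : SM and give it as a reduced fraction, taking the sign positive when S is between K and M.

Set K = (0, 0), E = (1, 0), V = (0, 1); any affine frame gives the same invariant.
1. X is the midpoint of VK ⇒ X = (0, 1/2)
2. R lies on line VE with VR:RE = 5:3 ⇒ R = (5/8, 3/8)
3. S is the centroid of triangle ERX ⇒ S = (13/24, 7/24)
line KS meets RX at M = (65/96, 35/96)
S = K + t·(M−K) with t = 4/5, so KS:SM = 4/5:1/5

KS:SM = 4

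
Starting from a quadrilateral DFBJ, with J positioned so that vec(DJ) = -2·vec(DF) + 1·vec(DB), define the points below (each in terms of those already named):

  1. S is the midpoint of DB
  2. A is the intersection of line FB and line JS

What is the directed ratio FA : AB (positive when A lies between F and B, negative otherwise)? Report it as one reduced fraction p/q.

FA:AB = 1/2

Choose coordinates D = (0, 0), F = (1, 0), B = (0, 1), J = (-2, 1).
1. S is the midpoint of DB ⇒ S = (0, 1/2)
2. A is the intersection of line FB and line JS ⇒ A = (2/3, 1/3)
A = F + t·(B−F) with t = 1/3, so FA:AB = t:(1−t) = 1/3:2/3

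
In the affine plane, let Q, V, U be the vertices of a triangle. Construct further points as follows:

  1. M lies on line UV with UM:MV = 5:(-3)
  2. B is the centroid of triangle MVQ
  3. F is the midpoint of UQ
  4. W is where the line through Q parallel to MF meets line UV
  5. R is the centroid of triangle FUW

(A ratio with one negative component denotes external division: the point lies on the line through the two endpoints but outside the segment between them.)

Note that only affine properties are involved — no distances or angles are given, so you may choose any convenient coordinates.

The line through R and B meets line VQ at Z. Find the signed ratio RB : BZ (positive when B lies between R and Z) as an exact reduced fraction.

Choose coordinates Q = (0, 0), V = (1, 0), U = (0, 1).
1. M lies on line UV with UM:MV = 5:(-3) ⇒ M = (5/2, -3/2)
2. B is the centroid of triangle MVQ ⇒ B = (7/6, -1/2)
3. F is the midpoint of UQ ⇒ F = (0, 1/2)
4. W is where the line through Q parallel to MF meets line UV ⇒ W = (5, -4)
5. R is the centroid of triangle FUW ⇒ R = (5/3, -5/6)
line RB meets VQ at Z = (5/12, 0)
B = R + t·(Z−R) with t = 2/5, so RB:BZ = 2/5:3/5

RB:BZ = 2/3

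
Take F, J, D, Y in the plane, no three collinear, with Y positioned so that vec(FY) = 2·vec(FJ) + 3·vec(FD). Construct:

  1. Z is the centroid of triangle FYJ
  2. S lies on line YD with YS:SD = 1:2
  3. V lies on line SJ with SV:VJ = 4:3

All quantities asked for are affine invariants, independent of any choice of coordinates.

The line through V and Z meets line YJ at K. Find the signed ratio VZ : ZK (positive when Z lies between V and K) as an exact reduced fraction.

Choose coordinates F = (0, 0), J = (1, 0), D = (0, 1), Y = (2, 3).
1. Z is the centroid of triangle FYJ ⇒ Z = (1, 1)
2. S lies on line YD with YS:SD = 1:2 ⇒ S = (4/3, 7/3)
3. V lies on line SJ with SV:VJ = 4:3 ⇒ V = (8/7, 1)
line VZ meets YJ at K = (4/3, 1)
Z = V + t·(K−V) with t = -3/4, so VZ:ZK = -3/4:7/4

VZ:ZK = -3/7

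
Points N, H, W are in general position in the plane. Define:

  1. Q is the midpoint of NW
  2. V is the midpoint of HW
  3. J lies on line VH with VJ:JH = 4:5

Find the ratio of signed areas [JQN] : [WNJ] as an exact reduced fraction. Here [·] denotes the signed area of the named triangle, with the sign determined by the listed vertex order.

[JQN]:[WNJ] = 1/2

Choose coordinates N = (0, 0), H = (1, 0), W = (0, 1).
1. Q is the midpoint of NW ⇒ Q = (0, 1/2)
2. V is the midpoint of HW ⇒ V = (1/2, 1/2)
3. J lies on line VH with VJ:JH = 4:5 ⇒ J = (13/18, 5/18)
2·[JQN] = 13/36, 2·[WNJ] = 13/18
[JQN]:[WNJ] = 13/36:13/18 = 1/2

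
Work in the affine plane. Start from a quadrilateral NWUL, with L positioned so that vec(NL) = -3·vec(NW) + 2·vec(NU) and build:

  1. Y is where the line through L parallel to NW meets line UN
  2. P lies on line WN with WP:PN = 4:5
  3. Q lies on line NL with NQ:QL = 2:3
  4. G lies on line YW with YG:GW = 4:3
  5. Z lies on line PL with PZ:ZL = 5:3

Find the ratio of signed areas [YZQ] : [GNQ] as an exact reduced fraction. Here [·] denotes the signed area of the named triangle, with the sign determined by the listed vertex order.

Assign N = (0, 0), W = (1, 0), U = (0, 1), L = (-3, 2) — the answer is frame-independent, so this choice is without loss of generality.
1. Y is where the line through L parallel to NW meets line UN ⇒ Y = (0, 2)
2. P lies on line WN with WP:PN = 4:5 ⇒ P = (5/9, 0)
3. Q lies on line NL with NQ:QL = 2:3 ⇒ Q = (-6/5, 4/5)
4. G lies on line YW with YG:GW = 4:3 ⇒ G = (4/7, 6/7)
5. Z lies on line PL with PZ:ZL = 5:3 ⇒ Z = (-5/3, 5/4)
2·[YZQ] = 11/10, 2·[GNQ] = -52/35
[YZQ]:[GNQ] = 11/10:-52/35 = -77/104

[YZQ]:[GNQ] = -77/104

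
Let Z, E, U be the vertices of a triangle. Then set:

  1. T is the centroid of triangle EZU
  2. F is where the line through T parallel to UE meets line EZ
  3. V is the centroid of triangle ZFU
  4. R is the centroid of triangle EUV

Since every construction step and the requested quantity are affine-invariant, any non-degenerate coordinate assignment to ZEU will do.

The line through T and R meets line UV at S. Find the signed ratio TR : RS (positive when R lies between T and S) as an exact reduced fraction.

TR:RS = -1/2

Work in coordinates with Z = (0, 0), E = (1, 0), U = (0, 1).
1. T is the centroid of triangle EZU ⇒ T = (1/3, 1/3)
2. F is where the line through T parallel to UE meets line EZ ⇒ F = (2/3, 0)
3. V is the centroid of triangle ZFU ⇒ V = (2/9, 1/3)
4. R is the centroid of triangle EUV ⇒ R = (11/27, 4/9)
line TR meets UV at S = (7/27, 2/9)
R = T + t·(S−T) with t = -1, so TR:RS = -1:2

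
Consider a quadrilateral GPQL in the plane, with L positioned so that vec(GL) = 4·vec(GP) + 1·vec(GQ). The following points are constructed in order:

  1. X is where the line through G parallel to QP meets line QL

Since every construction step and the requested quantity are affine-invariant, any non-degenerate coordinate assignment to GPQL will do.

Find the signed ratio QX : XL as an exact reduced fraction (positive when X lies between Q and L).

QX:XL = -1/5

Choose coordinates G = (0, 0), P = (1, 0), Q = (0, 1), L = (4, 1).
1. X is where the line through G parallel to QP meets line QL ⇒ X = (-1, 1)
X = Q + t·(L−Q) with t = -1/4, so QX:XL = t:(1−t) = -1/4:5/4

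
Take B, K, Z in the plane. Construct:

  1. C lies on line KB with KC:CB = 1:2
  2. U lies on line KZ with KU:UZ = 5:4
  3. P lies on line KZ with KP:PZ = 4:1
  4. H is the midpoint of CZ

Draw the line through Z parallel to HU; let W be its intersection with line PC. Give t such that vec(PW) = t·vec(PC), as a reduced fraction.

Work in coordinates with B = (0, 0), K = (1, 0), Z = (0, 1).
1. C lies on line KB with KC:CB = 1:2 ⇒ C = (2/3, 0)
2. U lies on line KZ with KU:UZ = 5:4 ⇒ U = (4/9, 5/9)
3. P lies on line KZ with KP:PZ = 4:1 ⇒ P = (1/5, 4/5)
4. H is the midpoint of CZ ⇒ H = (1/3, 1/2)
through Z parallel to HU: direction (1/9, 1/18); meets PC at W = (2/31, 32/31)
W = P + t·(C−P) with t = -9/31

t = -9/31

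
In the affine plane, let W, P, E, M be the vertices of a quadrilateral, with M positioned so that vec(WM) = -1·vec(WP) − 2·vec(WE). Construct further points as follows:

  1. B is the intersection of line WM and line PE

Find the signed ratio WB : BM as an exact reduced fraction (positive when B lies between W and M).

WB:BM = -1/4

Assign W = (0, 0), P = (1, 0), E = (0, 1), M = (-1, -2) — the answer is frame-independent, so this choice is without loss of generality.
1. B is the intersection of line WM and line PE ⇒ B = (1/3, 2/3)
B = W + t·(M−W) with t = -1/3, so WB:BM = t:(1−t) = -1/3:4/3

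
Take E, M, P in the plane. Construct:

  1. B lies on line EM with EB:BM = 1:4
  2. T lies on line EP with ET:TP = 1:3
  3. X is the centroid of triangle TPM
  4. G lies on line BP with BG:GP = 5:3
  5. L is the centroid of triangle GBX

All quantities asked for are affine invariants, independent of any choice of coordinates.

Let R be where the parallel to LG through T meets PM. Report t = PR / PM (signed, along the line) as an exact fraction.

Choose coordinates E = (0, 0), M = (1, 0), P = (0, 1).
1. B lies on line EM with EB:BM = 1:4 ⇒ B = (1/5, 0)
2. T lies on line EP with ET:TP = 1:3 ⇒ T = (0, 1/4)
3. X is the centroid of triangle TPM ⇒ X = (1/3, 5/12)
4. G lies on line BP with BG:GP = 5:3 ⇒ G = (3/40, 5/8)
5. L is the centroid of triangle GBX ⇒ L = (73/360, 25/72)
through T parallel to LG: direction (-23/180, 5/18); meets PM at R = (-23/36, 59/36)
R = P + t·(M−P) with t = -23/36

t = -23/36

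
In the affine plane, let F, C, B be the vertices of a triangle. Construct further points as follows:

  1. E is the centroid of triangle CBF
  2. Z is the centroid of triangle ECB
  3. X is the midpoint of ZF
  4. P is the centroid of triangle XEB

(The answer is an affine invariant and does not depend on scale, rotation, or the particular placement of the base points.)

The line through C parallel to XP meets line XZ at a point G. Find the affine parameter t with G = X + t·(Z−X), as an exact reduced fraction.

Assign F = (0, 0), C = (1, 0), B = (0, 1) — the answer is frame-independent, so this choice is without loss of generality.
1. E is the centroid of triangle CBF ⇒ E = (1/3, 1/3)
2. Z is the centroid of triangle ECB ⇒ Z = (4/9, 4/9)
3. X is the midpoint of ZF ⇒ X = (2/9, 2/9)
4. P is the centroid of triangle XEB ⇒ P = (5/27, 14/27)
through C parallel to XP: direction (-1/27, 8/27); meets XZ at G = (8/9, 8/9)
G = X + t·(Z−X) with t = 3

t = 3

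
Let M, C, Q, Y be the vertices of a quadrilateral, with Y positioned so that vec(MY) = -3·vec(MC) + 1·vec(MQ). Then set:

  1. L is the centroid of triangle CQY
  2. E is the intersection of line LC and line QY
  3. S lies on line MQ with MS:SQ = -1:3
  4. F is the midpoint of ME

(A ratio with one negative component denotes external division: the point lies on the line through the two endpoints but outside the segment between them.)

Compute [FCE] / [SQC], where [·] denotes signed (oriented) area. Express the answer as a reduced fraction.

[FCE]:[SQC] = -1/3

Choose coordinates M = (0, 0), C = (1, 0), Q = (0, 1), Y = (-3, 1).
1. L is the centroid of triangle CQY ⇒ L = (-2/3, 2/3)
2. E is the intersection of line LC and line QY ⇒ E = (-3/2, 1)
3. S lies on line MQ with MS:SQ = -1:3 ⇒ S = (0, -1/2)
4. F is the midpoint of ME ⇒ F = (-3/4, 1/2)
2·[FCE] = 1/2, 2·[SQC] = -3/2
[FCE]:[SQC] = 1/2:-3/2 = -1/3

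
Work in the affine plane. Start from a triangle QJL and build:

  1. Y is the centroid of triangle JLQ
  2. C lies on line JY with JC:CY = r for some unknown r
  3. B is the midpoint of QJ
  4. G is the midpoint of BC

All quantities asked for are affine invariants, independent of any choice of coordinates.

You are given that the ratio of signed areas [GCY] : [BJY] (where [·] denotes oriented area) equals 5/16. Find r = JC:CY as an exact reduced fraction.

Set Q = (0, 0), J = (1, 0), L = (0, 1); any affine frame gives the same invariant.
1. Y is the centroid of triangle JLQ ⇒ Y = (1/3, 1/3)
2. With JC:CY = r, write λ = r/(r+1) so C = J + λ·(Y−J); C is affine-linear in λ
3. B is the midpoint of QJ ⇒ B = (1/2, 0)
4. G is the midpoint of BC ⇒ G is an affine combination of earlier points and hence also affine-linear in λ
Every point depending on C is an affine combination of C and λ-independent points, so each such coordinate is linear in λ; the λ² term in each signed area is a multiple of (Y−J)×(Y−J) = 0, so 2·[GCY] and 2·[BJY] are each linear in λ. Evaluating at λ=0 and λ=1:
  2·[GCY] = -1/12·λ + 1/12,   2·[BJY] = 1/6
So [GCY]:[BJY] = (-1/12·λ + 1/12) / (1/6). Setting this equal to 5/16:
  -1/12·λ + 1/12 = 5/16·(1/6)  ⇒  λ = 3/8
Then r = λ/(1−λ) = (3/8)/(5/8) = 3/5. Check: with r = 3/5, C = (3/4, 1/8) and [GCY]:[BJY] = 5/16 as required.

r = 3/5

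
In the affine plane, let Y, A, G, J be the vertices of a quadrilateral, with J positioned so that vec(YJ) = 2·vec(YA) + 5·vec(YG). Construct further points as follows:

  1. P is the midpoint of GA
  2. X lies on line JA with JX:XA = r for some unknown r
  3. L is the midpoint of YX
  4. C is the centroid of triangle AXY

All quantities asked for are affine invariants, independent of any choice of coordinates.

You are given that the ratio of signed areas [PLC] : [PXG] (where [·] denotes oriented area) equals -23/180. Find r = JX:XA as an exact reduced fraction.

Assign Y = (0, 0), A = (1, 0), G = (0, 1), J = (2, 5) — the answer is frame-independent, so this choice is without loss of generality.
1. P is the midpoint of GA ⇒ P = (1/2, 1/2)
2. With JX:XA = r, write λ = r/(r+1) so X = J + λ·(A−J); X is affine-linear in λ
3. L is the midpoint of YX ⇒ L is an affine combination of earlier points and hence also affine-linear in λ
4. C is the centroid of triangle AXY ⇒ C is an affine combination of earlier points and hence also affine-linear in λ
Every point depending on X is an affine combination of X and λ-independent points, so each such coordinate is linear in λ; the λ² term in each signed area is a multiple of (A−J)×(A−J) = 0, so 2·[PLC] and 2·[PXG] are each linear in λ. Evaluating at λ=0 and λ=1:
  2·[PLC] = 1/2·λ − 5/12,   2·[PXG] = -3·λ + 3
So [PLC]:[PXG] = (1/2·λ − 5/12) / (-3·λ + 3). Setting this equal to -23/180:
  1/2·λ − 5/12 = -23/180·(-3·λ + 3)  ⇒  λ = 2/7
Then r = λ/(1−λ) = (2/7)/(5/7) = 2/5. Check: with r = 2/5, X = (12/7, 25/7) and [PLC]:[PXG] = -23/180 as required.

r = 2/5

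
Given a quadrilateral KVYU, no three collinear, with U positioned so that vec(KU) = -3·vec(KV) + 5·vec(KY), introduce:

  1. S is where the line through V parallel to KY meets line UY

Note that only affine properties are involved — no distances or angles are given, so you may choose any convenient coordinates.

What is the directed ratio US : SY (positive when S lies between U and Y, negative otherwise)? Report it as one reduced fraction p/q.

US:SY = -4

Assign K = (0, 0), V = (1, 0), Y = (0, 1), U = (-3, 5) — the answer is frame-independent, so this choice is without loss of generality.
1. S is where the line through V parallel to KY meets line UY ⇒ S = (1, -1/3)
S = U + t·(Y−U) with t = 4/3, so US:SY = t:(1−t) = 4/3:-1/3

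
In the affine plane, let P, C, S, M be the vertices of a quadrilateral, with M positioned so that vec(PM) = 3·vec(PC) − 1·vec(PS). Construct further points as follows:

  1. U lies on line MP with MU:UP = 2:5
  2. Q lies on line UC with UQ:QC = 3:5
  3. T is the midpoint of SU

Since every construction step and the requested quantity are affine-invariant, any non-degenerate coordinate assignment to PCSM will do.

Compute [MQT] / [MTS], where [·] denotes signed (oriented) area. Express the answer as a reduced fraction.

Work in coordinates with P = (0, 0), C = (1, 0), S = (0, 1), M = (3, -1).
1. U lies on line MP with MU:UP = 2:5 ⇒ U = (15/7, -5/7)
2. Q lies on line UC with UQ:QC = 3:5 ⇒ Q = (12/7, -25/56)
3. T is the midpoint of SU ⇒ T = (15/14, 1/7)
2·[MQT] = -45/112, 2·[MTS] = -3/7
[MQT]:[MTS] = -45/112:-3/7 = 15/16

[MQT]:[MTS] = 15/16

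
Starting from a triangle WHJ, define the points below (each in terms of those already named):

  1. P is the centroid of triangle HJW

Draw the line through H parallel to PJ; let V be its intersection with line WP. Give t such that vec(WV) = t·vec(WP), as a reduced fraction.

Choose coordinates W = (0, 0), H = (1, 0), J = (0, 1).
1. P is the centroid of triangle HJW ⇒ P = (1/3, 1/3)
through H parallel to PJ: direction (-1/3, 2/3); meets WP at V = (2/3, 2/3)
V = W + t·(P−W) with t = 2

t = 2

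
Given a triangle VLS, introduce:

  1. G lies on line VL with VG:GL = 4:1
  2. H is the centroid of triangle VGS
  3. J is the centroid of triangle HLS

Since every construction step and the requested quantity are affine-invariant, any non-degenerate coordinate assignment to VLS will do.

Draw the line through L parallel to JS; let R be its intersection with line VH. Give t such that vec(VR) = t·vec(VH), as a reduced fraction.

t = 25/13

Assign V = (0, 0), L = (1, 0), S = (0, 1) — the answer is frame-independent, so this choice is without loss of generality.
1. G lies on line VL with VG:GL = 4:1 ⇒ G = (4/5, 0)
2. H is the centroid of triangle VGS ⇒ H = (4/15, 1/3)
3. J is the centroid of triangle HLS ⇒ J = (19/45, 4/9)
through L parallel to JS: direction (-19/45, 5/9); meets VH at R = (20/39, 25/39)
R = V + t·(H−V) with t = 25/13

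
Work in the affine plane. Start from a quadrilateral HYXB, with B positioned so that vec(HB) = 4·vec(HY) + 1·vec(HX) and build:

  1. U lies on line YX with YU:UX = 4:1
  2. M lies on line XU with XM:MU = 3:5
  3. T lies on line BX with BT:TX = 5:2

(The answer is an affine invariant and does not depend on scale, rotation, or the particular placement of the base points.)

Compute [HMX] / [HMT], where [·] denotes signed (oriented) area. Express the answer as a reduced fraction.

Assign H = (0, 0), Y = (1, 0), X = (0, 1), B = (4, 1) — the answer is frame-independent, so this choice is without loss of generality.
1. U lies on line YX with YU:UX = 4:1 ⇒ U = (1/5, 4/5)
2. M lies on line XU with XM:MU = 3:5 ⇒ M = (3/40, 37/40)
3. T lies on line BX with BT:TX = 5:2 ⇒ T = (8/7, 1)
2·[HMX] = 3/40, 2·[HMT] = -55/56
[HMX]:[HMT] = 3/40:-55/56 = -21/275

[HMX]:[HMT] = -21/275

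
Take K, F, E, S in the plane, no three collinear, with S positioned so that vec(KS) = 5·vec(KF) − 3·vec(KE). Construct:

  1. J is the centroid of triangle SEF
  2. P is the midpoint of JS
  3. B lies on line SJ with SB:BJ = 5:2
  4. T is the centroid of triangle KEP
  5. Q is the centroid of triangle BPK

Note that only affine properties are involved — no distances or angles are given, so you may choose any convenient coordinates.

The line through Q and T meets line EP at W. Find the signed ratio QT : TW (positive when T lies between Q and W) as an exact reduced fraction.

QT:TW = 1/49

Set K = (0, 0), F = (1, 0), E = (0, 1), S = (5, -3); any affine frame gives the same invariant.
1. J is the centroid of triangle SEF ⇒ J = (2, -2/3)
2. P is the midpoint of JS ⇒ P = (7/2, -11/6)
3. B lies on line SJ with SB:BJ = 5:2 ⇒ B = (20/7, -4/3)
4. T is the centroid of triangle KEP ⇒ T = (7/6, -5/18)
5. Q is the centroid of triangle BPK ⇒ Q = (89/42, -19/18)
line QT meets EP at W = (-91/2, 227/6)
T = Q + t·(W−Q) with t = 1/50, so QT:TW = 1/50:49/50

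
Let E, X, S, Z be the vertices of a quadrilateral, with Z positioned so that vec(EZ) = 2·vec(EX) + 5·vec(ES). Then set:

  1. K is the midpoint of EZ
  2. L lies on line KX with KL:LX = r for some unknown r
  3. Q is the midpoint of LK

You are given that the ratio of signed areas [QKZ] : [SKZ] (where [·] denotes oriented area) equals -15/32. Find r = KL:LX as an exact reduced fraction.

r = 3/5

Work in coordinates with E = (0, 0), X = (1, 0), S = (0, 1), Z = (2, 5).
1. K is the midpoint of EZ ⇒ K = (1, 5/2)
2. With KL:LX = r, write λ = r/(r+1) so L = K + λ·(X−K); L is affine-linear in λ
3. Q is the midpoint of LK ⇒ Q is an affine combination of earlier points and hence also affine-linear in λ
Every point depending on L is an affine combination of L and λ-independent points, so each such coordinate is linear in λ; the λ² term in each signed area is a multiple of (X−K)×(X−K) = 0, so 2·[QKZ] and 2·[SKZ] are each linear in λ. Evaluating at λ=0 and λ=1:
  2·[QKZ] = -5/4·λ,   2·[SKZ] = 1
So [QKZ]:[SKZ] = (-5/4·λ) / (1). Setting this equal to -15/32:
  -5/4·λ = -15/32·(1)  ⇒  λ = 3/8
Then r = λ/(1−λ) = (3/8)/(5/8) = 3/5. Check: with r = 3/5, L = (1, 25/16) and [QKZ]:[SKZ] = -15/32 as required.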